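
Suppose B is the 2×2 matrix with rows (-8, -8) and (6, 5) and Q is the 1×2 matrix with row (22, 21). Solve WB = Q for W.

W = [[-2, 1]]

Since B sits to the right of W, W = QB⁻¹.
det B = 8, so B⁻¹ = [[5/8, 1], [-3/4, -1]].
W = QB⁻¹ = [[22, 21]] · [[5/8, 1], [-3/4, -1]] = [[-2, 1]].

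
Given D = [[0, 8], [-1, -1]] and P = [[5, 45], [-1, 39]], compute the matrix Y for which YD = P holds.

Y = [[5, -5], [5, 1]]

D is on the right of Y, so right-multiply by D⁻¹: Y = PD⁻¹.
det D = 8; the adjugate gives D⁻¹ = [[-1/8, -1], [1/8, 0]].
Y = PD⁻¹ = [[5, 45], [-1, 39]] · [[-1/8, -1], [1/8, 0]] = [[5, -5], [5, 1]].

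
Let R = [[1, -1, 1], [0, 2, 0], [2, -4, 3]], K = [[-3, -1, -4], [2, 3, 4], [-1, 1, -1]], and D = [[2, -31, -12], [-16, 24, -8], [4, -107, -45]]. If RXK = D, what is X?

X = [[-3, 0, -1], [4, 4, 4], [3, -5, -3]]

X = R⁻¹DK⁻¹ (apply R⁻¹ on the left and K⁻¹ on the right).
R has determinant 2; R⁻¹ = [[3, -1/2, -1], [0, 1/2, 0], [-2, 1, 1]].
K has determinant 3; K⁻¹ = [[-7/3, -5/3, 8/3], [-2/3, -1/3, 4/3], [5/3, 4/3, -7/3]].
R⁻¹D = [[10, 2, 13], [-8, 12, -4], [-16, -21, -29]].
X = (R⁻¹D)K⁻¹ = [[-3, 0, -1], [4, 4, 4], [3, -5, -3]].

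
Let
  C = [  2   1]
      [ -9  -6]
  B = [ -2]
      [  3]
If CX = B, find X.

X = [[-3], [4]]

Since C multiplies X on the left, X = C⁻¹B.
det C = -3; the adjugate gives C⁻¹ = [[2, 1/3], [-3, -2/3]].
X = C⁻¹B = [[2, 1/3], [-3, -2/3]] · [[-2], [3]] = [[-3], [4]].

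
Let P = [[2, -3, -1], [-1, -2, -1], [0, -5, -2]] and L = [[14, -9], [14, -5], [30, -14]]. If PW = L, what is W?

Left-multiplying both sides by P⁻¹ gives W = P⁻¹L.
P has determinant -1; P⁻¹ = [[1, 1, -1], [2, 4, -3], [-5, -10, 7]].
W = P⁻¹L = [[1, 1, -1], [2, 4, -3], [-5, -10, 7]] · [[14, -9], [14, -5], [30, -14]] = [[-2, 0], [-6, 4], [0, -3]].

W = [[-2, 0], [-6, 4], [0, -3]]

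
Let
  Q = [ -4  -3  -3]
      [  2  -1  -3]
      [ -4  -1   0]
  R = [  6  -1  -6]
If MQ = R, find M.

Right-multiplying both sides by Q⁻¹ gives M = RQ⁻¹.
det Q = -6, so Q⁻¹ = [[1/2, -1/2, -1], [-2, 2, 3], [1, -4/3, -5/3]].
M = RQ⁻¹ = [[6, -1, -6]] · [[1/2, -1/2, -1], [-2, 2, 3], [1, -4/3, -5/3]] = [[-1, 3, 1]].

M = [[-1, 3, 1]]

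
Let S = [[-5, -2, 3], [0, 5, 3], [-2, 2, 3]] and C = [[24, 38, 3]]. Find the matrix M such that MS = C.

M = [[-6, 4, 3]]

S is on the right of M, so right-multiply by S⁻¹: M = CS⁻¹.
S has determinant -3; S⁻¹ = [[-3, -4, 7], [2, 3, -5], [-10/3, -14/3, 25/3]].
M = CS⁻¹ = [[24, 38, 3]] · [[-3, -4, 7], [2, 3, -5], [-10/3, -14/3, 25/3]] = [[-6, 4, 3]].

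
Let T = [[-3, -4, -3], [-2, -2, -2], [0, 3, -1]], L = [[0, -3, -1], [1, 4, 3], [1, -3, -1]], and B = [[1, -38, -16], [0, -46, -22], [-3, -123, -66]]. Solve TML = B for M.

M = [[-2, 3, -2], [2, -4, 3], [-3, 3, -3]]

M = T⁻¹BL⁻¹ (apply T⁻¹ on the left and L⁻¹ on the right).
T has determinant 2; T⁻¹ = [[4, -13/2, 1], [-1, 3/2, 0], [-3, 9/2, -1]].
det L = -5, so L⁻¹ = [[-1, 0, 1], [-4/5, -1/5, 1/5], [7/5, 3/5, -3/5]].
T⁻¹B = [[1, 24, 13], [-1, -31, -17], [0, 30, 15]].
M = (T⁻¹B)L⁻¹ = [[-2, 3, -2], [2, -4, 3], [-3, 3, -3]].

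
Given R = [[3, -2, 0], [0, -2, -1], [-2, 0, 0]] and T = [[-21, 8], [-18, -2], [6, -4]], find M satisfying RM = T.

M = [[-3, 2], [6, -1], [6, 4]]

Left-multiplying both sides by R⁻¹ gives M = R⁻¹T.
det R = -4; the adjugate gives R⁻¹ = [[0, 0, -1/2], [-1/2, 0, -3/4], [1, -1, 3/2]].
M = R⁻¹T = [[0, 0, -1/2], [-1/2, 0, -3/4], [1, -1, 3/2]] · [[-21, 8], [-18, -2], [6, -4]] = [[-3, 2], [6, -1], [6, 4]].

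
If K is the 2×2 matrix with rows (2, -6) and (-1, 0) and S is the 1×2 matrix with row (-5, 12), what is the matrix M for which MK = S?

Right-multiplying both sides by K⁻¹ gives M = SK⁻¹.
det K = -6; the adjugate gives K⁻¹ = [[0, -1], [-1/6, -1/3]].
M = SK⁻¹ = [[-5, 12]] · [[0, -1], [-1/6, -1/3]] = [[-2, 1]].

M = [[-2, 1]]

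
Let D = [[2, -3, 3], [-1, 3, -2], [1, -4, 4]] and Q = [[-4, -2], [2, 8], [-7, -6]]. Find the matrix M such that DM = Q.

Since D multiplies M on the left, M = D⁻¹Q.
D has determinant 5; D⁻¹ = [[4/5, 0, -3/5], [2/5, 1, 1/5], [1/5, 1, 3/5]].
M = D⁻¹Q = [[4/5, 0, -3/5], [2/5, 1, 1/5], [1/5, 1, 3/5]] · [[-4, -2], [2, 8], [-7, -6]] = [[1, 2], [-1, 6], [-3, 4]].

M = [[1, 2], [-1, 6], [-3, 4]]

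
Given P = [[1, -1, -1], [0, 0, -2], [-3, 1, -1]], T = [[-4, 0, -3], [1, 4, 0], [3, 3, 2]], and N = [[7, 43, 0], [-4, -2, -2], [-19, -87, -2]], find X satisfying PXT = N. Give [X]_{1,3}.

3

Isolating X: multiply by P⁻¹ from the left and T⁻¹ from the right, so X = P⁻¹NT⁻¹.
det P = -4; the adjugate gives P⁻¹ = [[-1/2, 1/2, -1/2], [-3/2, 1, -1/2], [0, -1/2, 0]].
T has determinant -5; T⁻¹ = [[-8/5, 9/5, -12/5], [2/5, -1/5, 3/5], [9/5, -12/5, 16/5]].
P⁻¹N = [[4, 21, 0], [-5, -23, -1], [2, 1, 1]].
X = (P⁻¹N)T⁻¹ = [[2, 3, 3], [-3, -2, -5], [-1, 1, -1]].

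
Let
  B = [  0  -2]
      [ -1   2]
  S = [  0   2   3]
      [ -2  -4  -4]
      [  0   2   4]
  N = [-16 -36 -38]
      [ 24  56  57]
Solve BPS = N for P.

P = B⁻¹NS⁻¹ (apply B⁻¹ on the left and S⁻¹ on the right).
B has determinant -2; B⁻¹ = [[-1, -1], [-1/2, 0]].
det S = 4, so S⁻¹ = [[-2, -1/2, 1], [2, 0, -3/2], [-1, 0, 1]].
B⁻¹N = [[-8, -20, -19], [8, 18, 19]].
P = (B⁻¹N)S⁻¹ = [[-5, 4, 3], [1, -4, 0]].

P = [[-5, 4, 3], [1, -4, 0]]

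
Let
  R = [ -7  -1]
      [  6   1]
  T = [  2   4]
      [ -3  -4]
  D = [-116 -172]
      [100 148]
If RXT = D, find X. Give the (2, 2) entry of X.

Isolating X: multiply by R⁻¹ from the left and T⁻¹ from the right, so X = R⁻¹DT⁻¹.
R has determinant -1; R⁻¹ = [[-1, -1], [6, 7]].
T has determinant 4; T⁻¹ = [[-1, -1], [3/4, 1/2]].
R⁻¹D = [[16, 24], [4, 4]].
X = (R⁻¹D)T⁻¹ = [[2, -4], [-1, -2]].

-2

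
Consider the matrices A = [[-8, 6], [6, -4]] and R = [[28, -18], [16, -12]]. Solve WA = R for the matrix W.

W = [[1, 6], [-2, 0]]

Since A sits to the right of W, W = RA⁻¹.
det A = -4; the adjugate gives A⁻¹ = [[1, 3/2], [3/2, 2]].
W = RA⁻¹ = [[28, -18], [16, -12]] · [[1, 3/2], [3/2, 2]] = [[1, 6], [-2, 0]].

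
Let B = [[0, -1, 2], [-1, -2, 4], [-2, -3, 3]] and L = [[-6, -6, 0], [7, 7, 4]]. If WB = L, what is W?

Right-multiplying both sides by B⁻¹ gives W = LB⁻¹.
det B = 3, so B⁻¹ = [[2, -1, 0], [-5/3, 4/3, -2/3], [-1/3, 2/3, -1/3]].
W = LB⁻¹ = [[-6, -6, 0], [7, 7, 4]] · [[2, -1, 0], [-5/3, 4/3, -2/3], [-1/3, 2/3, -1/3]] = [[-2, -2, 4], [1, 5, -6]].

W = [[-2, -2, 4], [1, 5, -6]]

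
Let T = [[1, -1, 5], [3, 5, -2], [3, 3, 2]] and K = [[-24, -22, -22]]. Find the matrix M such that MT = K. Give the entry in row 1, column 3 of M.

-1

Right-multiplying both sides by T⁻¹ gives M = KT⁻¹.
det T = -2; the adjugate gives T⁻¹ = [[-8, -17/2, 23/2], [6, 13/2, -17/2], [3, 3, -4]].
M = KT⁻¹ = [[-24, -22, -22]] · [[-8, -17/2, 23/2], [6, 13/2, -17/2], [3, 3, -4]] = [[-6, -5, -1]].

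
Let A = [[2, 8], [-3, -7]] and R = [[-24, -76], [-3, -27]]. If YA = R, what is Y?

Y = [[-6, 4], [-6, -3]]

Right-multiplying both sides by A⁻¹ gives Y = RA⁻¹.
det A = 10, so A⁻¹ = [[-7/10, -4/5], [3/10, 1/5]].
Y = RA⁻¹ = [[-24, -76], [-3, -27]] · [[-7/10, -4/5], [3/10, 1/5]] = [[-6, 4], [-6, -3]].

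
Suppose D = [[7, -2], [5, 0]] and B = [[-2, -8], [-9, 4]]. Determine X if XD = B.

Right-multiplying both sides by D⁻¹ gives X = BD⁻¹.
det D = 10; the adjugate gives D⁻¹ = [[0, 1/5], [-1/2, 7/10]].
X = BD⁻¹ = [[-2, -8], [-9, 4]] · [[0, 1/5], [-1/2, 7/10]] = [[4, -6], [-2, 1]].

X = [[4, -6], [-2, 1]]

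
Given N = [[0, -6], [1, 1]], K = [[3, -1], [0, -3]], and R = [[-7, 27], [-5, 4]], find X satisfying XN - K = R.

X = [[-5, -4], [-1, -5]]

XN = R + K = [[-4, 26], [-5, 1]].
Since N sits to the right of X, X = (R + K)N⁻¹.
det N = 6; the adjugate gives N⁻¹ = [[1/6, 1], [-1/6, 0]].
X = (R + K)N⁻¹ = [[-5, -4], [-1, -5]].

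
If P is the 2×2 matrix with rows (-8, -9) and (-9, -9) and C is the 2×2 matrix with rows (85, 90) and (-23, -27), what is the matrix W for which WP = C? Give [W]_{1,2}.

Right-multiplying both sides by P⁻¹ gives W = CP⁻¹.
P has determinant -9; P⁻¹ = [[1, -1], [-1, 8/9]].
W = CP⁻¹ = [[85, 90], [-23, -27]] · [[1, -1], [-1, 8/9]] = [[-5, -5], [4, -1]].

-5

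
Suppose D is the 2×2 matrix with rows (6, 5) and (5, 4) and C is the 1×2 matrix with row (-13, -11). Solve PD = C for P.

Since D sits to the right of P, P = CD⁻¹.
det D = -1; the adjugate gives D⁻¹ = [[-4, 5], [5, -6]].
P = CD⁻¹ = [[-13, -11]] · [[-4, 5], [5, -6]] = [[-3, 1]].

P = [[-3, 1]]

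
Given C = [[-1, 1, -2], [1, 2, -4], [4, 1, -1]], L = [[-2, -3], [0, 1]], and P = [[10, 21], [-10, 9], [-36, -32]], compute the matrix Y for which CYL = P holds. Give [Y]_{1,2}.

4

Left-multiply by C⁻¹ and right-multiply by L⁻¹: Y = C⁻¹PL⁻¹.
C has determinant -3; C⁻¹ = [[-2/3, 1/3, 0], [5, -3, 2], [7/3, -5/3, 1]].
det L = -2; the adjugate gives L⁻¹ = [[-1/2, -3/2], [0, 1]].
C⁻¹P = [[-10, -11], [8, 14], [4, 2]].
Y = (C⁻¹P)L⁻¹ = [[5, 4], [-4, 2], [-2, -4]].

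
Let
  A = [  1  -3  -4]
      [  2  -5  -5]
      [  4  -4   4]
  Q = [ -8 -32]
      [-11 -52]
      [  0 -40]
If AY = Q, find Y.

Left-multiplying both sides by A⁻¹ gives Y = A⁻¹Q.
det A = -4; the adjugate gives A⁻¹ = [[10, -7, 5/4], [7, -5, 3/4], [-3, 2, -1/4]].
Y = A⁻¹Q = [[10, -7, 5/4], [7, -5, 3/4], [-3, 2, -1/4]] · [[-8, -32], [-11, -52], [0, -40]] = [[-3, -6], [-1, 6], [2, 2]].

Y = [[-3, -6], [-1, 6], [2, 2]]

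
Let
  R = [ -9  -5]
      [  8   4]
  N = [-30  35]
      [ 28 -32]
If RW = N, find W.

W = [[5, -5], [-3, 2]]

R is on the left of W, so left-multiply by R⁻¹: W = R⁻¹N.
R has determinant 4; R⁻¹ = [[1, 5/4], [-2, -9/4]].
W = R⁻¹N = [[1, 5/4], [-2, -9/4]] · [[-30, 35], [28, -32]] = [[5, -5], [-3, 2]].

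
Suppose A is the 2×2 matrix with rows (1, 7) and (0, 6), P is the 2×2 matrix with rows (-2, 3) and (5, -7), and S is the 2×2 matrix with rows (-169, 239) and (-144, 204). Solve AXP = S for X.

Left-multiply by A⁻¹ and right-multiply by P⁻¹: X = A⁻¹SP⁻¹.
A has determinant 6; A⁻¹ = [[1, -7/6], [0, 1/6]].
det P = -1; the adjugate gives P⁻¹ = [[7, 3], [5, 2]].
A⁻¹S = [[-1, 1], [-24, 34]].
X = (A⁻¹S)P⁻¹ = [[-2, -1], [2, -4]].

X = [[-2, -1], [2, -4]]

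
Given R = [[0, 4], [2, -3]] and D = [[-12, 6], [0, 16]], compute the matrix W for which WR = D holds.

W = [[-3, -6], [4, 0]]

Since R sits to the right of W, W = DR⁻¹.
R has determinant -8; R⁻¹ = [[3/8, 1/2], [1/4, 0]].
W = DR⁻¹ = [[-12, 6], [0, 16]] · [[3/8, 1/2], [1/4, 0]] = [[-3, -6], [4, 0]].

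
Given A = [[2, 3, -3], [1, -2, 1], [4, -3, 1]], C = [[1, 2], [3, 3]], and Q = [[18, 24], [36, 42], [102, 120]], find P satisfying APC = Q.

P = [[3, 5], [-3, -3], [-3, -1]]

Isolating P: multiply by A⁻¹ from the left and C⁻¹ from the right, so P = A⁻¹QC⁻¹.
det A = -4, so A⁻¹ = [[-1/4, -3/2, 3/4], [-3/4, -7/2, 5/4], [-5/4, -9/2, 7/4]].
C has determinant -3; C⁻¹ = [[-1, 2/3], [1, -1/3]].
A⁻¹Q = [[18, 21], [-12, -15], [-6, -9]].
P = (A⁻¹Q)C⁻¹ = [[3, 5], [-3, -3], [-3, -1]].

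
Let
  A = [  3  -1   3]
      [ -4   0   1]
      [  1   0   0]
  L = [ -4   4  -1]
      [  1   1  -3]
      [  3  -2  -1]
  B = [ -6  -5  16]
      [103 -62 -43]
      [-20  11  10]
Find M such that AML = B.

Isolating M: multiply by A⁻¹ from the left and L⁻¹ from the right, so M = A⁻¹BL⁻¹.
det A = -1, so A⁻¹ = [[0, 0, 1], [-1, 3, 15], [0, 1, 4]].
det L = 1, so L⁻¹ = [[-7, 6, -11], [-8, 7, -13], [-5, 4, -8]].
A⁻¹B = [[-20, 11, 10], [15, -16, 5], [23, -18, -3]].
M = (A⁻¹B)L⁻¹ = [[2, -3, -3], [-2, -2, 3], [-2, 0, 5]].

M = [[2, -3, -3], [-2, -2, 3], [-2, 0, 5]]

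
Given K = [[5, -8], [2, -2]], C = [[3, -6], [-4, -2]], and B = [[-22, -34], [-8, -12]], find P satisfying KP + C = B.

P = [[3, -4], [5, 1]]

KP = B − C = [[-25, -28], [-4, -10]].
Since K multiplies P on the left, P = K⁻¹(B − C).
det K = 6, so K⁻¹ = [[-1/3, 4/3], [-1/3, 5/6]].
P = K⁻¹(B − C) = [[3, -4], [5, 1]].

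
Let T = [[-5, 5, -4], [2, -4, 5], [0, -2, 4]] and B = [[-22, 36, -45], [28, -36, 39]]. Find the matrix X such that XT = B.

X = [[4, -1, -6], [-6, -1, 5]]

T is on the right of X, so right-multiply by T⁻¹: X = BT⁻¹.
det T = 6, so T⁻¹ = [[-1, -2, 3/2], [-4/3, -10/3, 17/6], [-2/3, -5/3, 5/3]].
X = BT⁻¹ = [[-22, 36, -45], [28, -36, 39]] · [[-1, -2, 3/2], [-4/3, -10/3, 17/6], [-2/3, -5/3, 5/3]] = [[4, -1, -6], [-6, -1, 5]].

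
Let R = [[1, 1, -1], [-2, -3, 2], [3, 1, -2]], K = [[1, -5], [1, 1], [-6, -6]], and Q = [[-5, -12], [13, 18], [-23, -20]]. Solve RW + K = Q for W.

RW = Q − K = [[-6, -7], [12, 17], [-17, -14]].
Left-multiplying both sides by R⁻¹ gives W = R⁻¹(Q − K).
det R = -1; the adjugate gives R⁻¹ = [[-4, -1, 1], [-2, -1, 0], [-7, -2, 1]].
W = R⁻¹(Q − K) = [[-5, -3], [0, -3], [1, 1]].

W = [[-5, -3], [0, -3], [1, 1]]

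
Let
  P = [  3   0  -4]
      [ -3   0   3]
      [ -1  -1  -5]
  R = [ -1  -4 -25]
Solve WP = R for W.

W = [[2, 1, 4]]

Since P sits to the right of W, W = RP⁻¹.
P has determinant -3; P⁻¹ = [[-1, -4/3, 0], [6, 19/3, -1], [-1, -1, 0]].
W = RP⁻¹ = [[-1, -4, -25]] · [[-1, -4/3, 0], [6, 19/3, -1], [-1, -1, 0]] = [[2, 1, 4]].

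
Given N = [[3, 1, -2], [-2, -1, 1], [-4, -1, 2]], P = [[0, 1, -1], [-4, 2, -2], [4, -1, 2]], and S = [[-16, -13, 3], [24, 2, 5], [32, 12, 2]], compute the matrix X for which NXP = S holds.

X = [[-3, 0, -4], [0, 4, 0], [1, 5, -1]]

X = N⁻¹SP⁻¹ (apply N⁻¹ on the left and P⁻¹ on the right).
N has determinant 1; N⁻¹ = [[-1, 0, -1], [0, -2, 1], [-2, -1, -1]].
P has determinant 4; P⁻¹ = [[1/2, -1/4, 0], [0, 1, 1], [-1, 1, 1]].
N⁻¹S = [[-16, 1, -5], [-16, 8, -8], [-24, 12, -13]].
X = (N⁻¹S)P⁻¹ = [[-3, 0, -4], [0, 4, 0], [1, 5, -1]].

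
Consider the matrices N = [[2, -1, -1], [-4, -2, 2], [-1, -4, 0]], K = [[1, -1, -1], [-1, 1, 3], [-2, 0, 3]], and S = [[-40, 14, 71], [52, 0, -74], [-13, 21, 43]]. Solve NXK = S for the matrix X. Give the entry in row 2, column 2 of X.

X = N⁻¹SK⁻¹ (apply N⁻¹ on the left and K⁻¹ on the right).
N has determinant 4; N⁻¹ = [[2, 1, -1], [-1/2, -1/4, 0], [7/2, 9/4, -2]].
K has determinant 4; K⁻¹ = [[3/4, 3/4, -1/2], [-3/4, 1/4, -1/2], [1/2, 1/2, 0]].
N⁻¹S = [[-15, 7, 25], [7, -7, -17], [3, 7, -4]].
X = (N⁻¹S)K⁻¹ = [[-4, 3, 4], [2, -5, 0], [-5, 2, -5]].

-5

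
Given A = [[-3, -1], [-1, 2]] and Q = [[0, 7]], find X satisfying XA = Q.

X = [[-1, 3]]

A is on the right of X, so right-multiply by A⁻¹: X = QA⁻¹.
det A = -7, so A⁻¹ = [[-2/7, -1/7], [-1/7, 3/7]].
X = QA⁻¹ = [[0, 7]] · [[-2/7, -1/7], [-1/7, 3/7]] = [[-1, 3]].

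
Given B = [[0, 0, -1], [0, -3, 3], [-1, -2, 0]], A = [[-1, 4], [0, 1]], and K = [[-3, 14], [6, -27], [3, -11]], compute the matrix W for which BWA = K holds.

W = B⁻¹KA⁻¹ (apply B⁻¹ on the left and A⁻¹ on the right).
det B = 3; the adjugate gives B⁻¹ = [[2, 2/3, -1], [-1, -1/3, 0], [-1, 0, 0]].
A has determinant -1; A⁻¹ = [[-1, 4], [0, 1]].
B⁻¹K = [[-5, 21], [1, -5], [3, -14]].
W = (B⁻¹K)A⁻¹ = [[5, 1], [-1, -1], [-3, -2]].

W = [[5, 1], [-1, -1], [-3, -2]]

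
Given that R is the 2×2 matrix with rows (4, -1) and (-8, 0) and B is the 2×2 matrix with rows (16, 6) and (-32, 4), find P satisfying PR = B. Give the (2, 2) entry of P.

2

Since R sits to the right of P, P = BR⁻¹.
det R = -8; the adjugate gives R⁻¹ = [[0, -1/8], [-1, -1/2]].
P = BR⁻¹ = [[16, 6], [-32, 4]] · [[0, -1/8], [-1, -1/2]] = [[-6, -5], [-4, 2]].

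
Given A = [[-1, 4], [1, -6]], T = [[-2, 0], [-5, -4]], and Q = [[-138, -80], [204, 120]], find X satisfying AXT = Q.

X = A⁻¹QT⁻¹ (apply A⁻¹ on the left and T⁻¹ on the right).
det A = 2; the adjugate gives A⁻¹ = [[-3, -2], [-1/2, -1/2]].
det T = 8, so T⁻¹ = [[-1/2, 0], [5/8, -1/4]].
A⁻¹Q = [[6, 0], [-33, -20]].
X = (A⁻¹Q)T⁻¹ = [[-3, 0], [4, 5]].

X = [[-3, 0], [4, 5]]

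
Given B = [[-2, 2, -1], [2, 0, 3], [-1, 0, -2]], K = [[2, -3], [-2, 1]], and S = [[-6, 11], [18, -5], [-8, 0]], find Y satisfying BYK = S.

Left-multiply by B⁻¹ and right-multiply by K⁻¹: Y = B⁻¹SK⁻¹.
det B = 2; the adjugate gives B⁻¹ = [[0, 2, 3], [1/2, 3/2, 2], [0, -1, -2]].
det K = -4, so K⁻¹ = [[-1/4, -3/4], [-1/2, -1/2]].
B⁻¹S = [[12, -10], [8, -2], [-2, 5]].
Y = (B⁻¹S)K⁻¹ = [[2, -4], [-1, -5], [-2, -1]].

Y = [[2, -4], [-1, -5], [-2, -1]]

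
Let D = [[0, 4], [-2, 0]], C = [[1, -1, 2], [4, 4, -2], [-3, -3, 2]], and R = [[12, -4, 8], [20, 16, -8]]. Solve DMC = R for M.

M = [[-1, 0, 3], [2, -2, -3]]

Left-multiply by D⁻¹ and right-multiply by C⁻¹: M = D⁻¹RC⁻¹.
det D = 8; the adjugate gives D⁻¹ = [[0, -1/2], [1/4, 0]].
C has determinant 4; C⁻¹ = [[1/2, -1, -3/2], [-1/2, 2, 5/2], [0, 3/2, 2]].
D⁻¹R = [[-10, -8, 4], [3, -1, 2]].
M = (D⁻¹R)C⁻¹ = [[-1, 0, 3], [2, -2, -3]].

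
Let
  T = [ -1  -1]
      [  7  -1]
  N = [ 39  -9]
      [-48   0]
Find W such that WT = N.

W = [[3, 6], [6, -6]]

Right-multiplying both sides by T⁻¹ gives W = NT⁻¹.
det T = 8, so T⁻¹ = [[-1/8, 1/8], [-7/8, -1/8]].
W = NT⁻¹ = [[39, -9], [-48, 0]] · [[-1/8, 1/8], [-7/8, -1/8]] = [[3, 6], [6, -6]].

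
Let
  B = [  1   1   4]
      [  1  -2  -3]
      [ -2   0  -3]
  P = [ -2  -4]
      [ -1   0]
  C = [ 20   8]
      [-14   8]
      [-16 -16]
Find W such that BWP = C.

W = B⁻¹CP⁻¹ (apply B⁻¹ on the left and P⁻¹ on the right).
det B = -1, so B⁻¹ = [[-6, -3, -5], [-9, -5, -7], [4, 2, 3]].
det P = -4; the adjugate gives P⁻¹ = [[0, -1], [-1/4, 1/2]].
B⁻¹C = [[2, 8], [2, 0], [4, 0]].
W = (B⁻¹C)P⁻¹ = [[-2, 2], [0, -2], [0, -4]].

W = [[-2, 2], [0, -2], [0, -4]]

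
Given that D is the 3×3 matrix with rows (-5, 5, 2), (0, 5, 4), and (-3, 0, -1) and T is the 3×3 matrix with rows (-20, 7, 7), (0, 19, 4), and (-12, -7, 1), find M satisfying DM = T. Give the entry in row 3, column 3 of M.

Left-multiplying both sides by D⁻¹ gives M = D⁻¹T.
det D = -5, so D⁻¹ = [[1, -1, -2], [12/5, -11/5, -4], [-3, 3, 5]].
M = D⁻¹T = [[1, -1, -2], [12/5, -11/5, -4], [-3, 3, 5]] · [[-20, 7, 7], [0, 19, 4], [-12, -7, 1]] = [[4, 2, 1], [0, 3, 4], [0, 1, -4]].

-4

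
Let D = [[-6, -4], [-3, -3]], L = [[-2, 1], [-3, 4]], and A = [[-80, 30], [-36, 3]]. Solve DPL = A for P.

P = D⁻¹AL⁻¹ (apply D⁻¹ on the left and L⁻¹ on the right).
det D = 6; the adjugate gives D⁻¹ = [[-1/2, 2/3], [1/2, -1]].
det L = -5, so L⁻¹ = [[-4/5, 1/5], [-3/5, 2/5]].
D⁻¹A = [[16, -13], [-4, 12]].
P = (D⁻¹A)L⁻¹ = [[-5, -2], [-4, 4]].

P = [[-5, -2], [-4, 4]]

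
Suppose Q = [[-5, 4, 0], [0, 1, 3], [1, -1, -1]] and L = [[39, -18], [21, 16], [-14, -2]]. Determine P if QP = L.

Since Q multiplies P on the left, P = Q⁻¹L.
det Q = 2, so Q⁻¹ = [[1, 2, 6], [3/2, 5/2, 15/2], [-1/2, -1/2, -5/2]].
P = Q⁻¹L = [[1, 2, 6], [3/2, 5/2, 15/2], [-1/2, -1/2, -5/2]] · [[39, -18], [21, 16], [-14, -2]] = [[-3, 2], [6, -2], [5, 6]].

P = [[-3, 2], [6, -2], [5, 6]]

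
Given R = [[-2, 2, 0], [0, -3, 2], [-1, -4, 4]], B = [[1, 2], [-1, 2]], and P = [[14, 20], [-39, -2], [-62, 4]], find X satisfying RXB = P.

X = R⁻¹PB⁻¹ (apply R⁻¹ on the left and B⁻¹ on the right).
det R = 4, so R⁻¹ = [[-1, -2, 1], [-1/2, -2, 1], [-3/4, -5/2, 3/2]].
det B = 4; the adjugate gives B⁻¹ = [[1/2, -1/2], [1/4, 1/4]].
R⁻¹P = [[2, -12], [9, -2], [-6, -4]].
X = (R⁻¹P)B⁻¹ = [[-2, -4], [4, -5], [-4, 2]].

X = [[-2, -4], [4, -5], [-4, 2]]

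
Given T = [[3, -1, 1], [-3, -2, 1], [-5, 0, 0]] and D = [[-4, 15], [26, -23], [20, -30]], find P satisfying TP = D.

P = [[-4, 6], [-6, 2], [2, -1]]

Since T multiplies P on the left, P = T⁻¹D.
T has determinant -5; T⁻¹ = [[0, 0, -1/5], [1, -1, 6/5], [2, -1, 9/5]].
P = T⁻¹D = [[0, 0, -1/5], [1, -1, 6/5], [2, -1, 9/5]] · [[-4, 15], [26, -23], [20, -30]] = [[-4, 6], [-6, 2], [2, -1]].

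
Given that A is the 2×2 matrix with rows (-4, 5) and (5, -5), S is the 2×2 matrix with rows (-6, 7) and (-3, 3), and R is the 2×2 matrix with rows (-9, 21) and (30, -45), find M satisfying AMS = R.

M = [[-3, -1], [0, -5]]

Left-multiply by A⁻¹ and right-multiply by S⁻¹: M = A⁻¹RS⁻¹.
det A = -5, so A⁻¹ = [[1, 1], [1, 4/5]].
det S = 3, so S⁻¹ = [[1, -7/3], [1, -2]].
A⁻¹R = [[21, -24], [15, -15]].
M = (A⁻¹R)S⁻¹ = [[-3, -1], [0, -5]].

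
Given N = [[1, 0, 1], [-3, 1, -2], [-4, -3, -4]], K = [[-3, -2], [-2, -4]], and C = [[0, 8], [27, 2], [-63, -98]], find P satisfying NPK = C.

Isolating P: multiply by N⁻¹ from the left and K⁻¹ from the right, so P = N⁻¹CK⁻¹.
det N = 3, so N⁻¹ = [[-10/3, -1, -1/3], [-4/3, 0, -1/3], [13/3, 1, 1/3]].
det K = 8, so K⁻¹ = [[-1/2, 1/4], [1/4, -3/8]].
N⁻¹C = [[-6, 4], [21, 22], [6, 4]].
P = (N⁻¹C)K⁻¹ = [[4, -3], [-5, -3], [-2, 0]].

P = [[4, -3], [-5, -3], [-2, 0]]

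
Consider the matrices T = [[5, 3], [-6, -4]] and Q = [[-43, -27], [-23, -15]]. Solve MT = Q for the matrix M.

T is on the right of M, so right-multiply by T⁻¹: M = QT⁻¹.
det T = -2; the adjugate gives T⁻¹ = [[2, 3/2], [-3, -5/2]].
M = QT⁻¹ = [[-43, -27], [-23, -15]] · [[2, 3/2], [-3, -5/2]] = [[-5, 3], [-1, 3]].

M = [[-5, 3], [-1, 3]]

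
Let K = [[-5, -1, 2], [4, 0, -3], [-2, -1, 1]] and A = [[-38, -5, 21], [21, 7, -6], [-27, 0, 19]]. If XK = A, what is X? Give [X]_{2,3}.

K is on the right of X, so right-multiply by K⁻¹: X = AK⁻¹.
det K = 5, so K⁻¹ = [[-3/5, -1/5, 3/5], [2/5, -1/5, -7/5], [-4/5, -3/5, 4/5]].
X = AK⁻¹ = [[-38, -5, 21], [21, 7, -6], [-27, 0, 19]] · [[-3/5, -1/5, 3/5], [2/5, -1/5, -7/5], [-4/5, -3/5, 4/5]] = [[4, -4, 1], [-5, -2, -2], [1, -6, -1]].

-2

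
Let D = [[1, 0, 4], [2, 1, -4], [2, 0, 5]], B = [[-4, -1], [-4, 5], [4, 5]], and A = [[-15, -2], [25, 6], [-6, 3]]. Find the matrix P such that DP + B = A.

DP = A − B = [[-11, -1], [29, 1], [-10, -2]].
D is on the left of P, so left-multiply by D⁻¹: P = D⁻¹(A − B).
det D = -3, so D⁻¹ = [[-5/3, 0, 4/3], [6, 1, -4], [2/3, 0, -1/3]].
P = D⁻¹(A − B) = [[5, -1], [3, 3], [-4, 0]].

P = [[5, -1], [3, 3], [-4, 0]]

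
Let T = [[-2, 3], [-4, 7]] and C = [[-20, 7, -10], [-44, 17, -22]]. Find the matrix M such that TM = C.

M = [[4, 1, 2], [-4, 3, -2]]

T is on the left of M, so left-multiply by T⁻¹: M = T⁻¹C.
det T = -2, so T⁻¹ = [[-7/2, 3/2], [-2, 1]].
M = T⁻¹C = [[-7/2, 3/2], [-2, 1]] · [[-20, 7, -10], [-44, 17, -22]] = [[4, 1, 2], [-4, 3, -2]].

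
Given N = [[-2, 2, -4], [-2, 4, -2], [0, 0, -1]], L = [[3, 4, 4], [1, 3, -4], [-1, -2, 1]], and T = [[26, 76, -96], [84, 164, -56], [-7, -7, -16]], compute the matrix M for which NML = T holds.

M = N⁻¹TL⁻¹ (apply N⁻¹ on the left and L⁻¹ on the right).
N has determinant 4; N⁻¹ = [[-1, 1/2, 3], [-1/2, 1/2, 1], [0, 0, -1]].
det L = 1, so L⁻¹ = [[-5, -12, -28], [3, 7, 16], [1, 2, 5]].
N⁻¹T = [[-5, -15, 20], [22, 37, 4], [7, 7, 16]].
M = (N⁻¹T)L⁻¹ = [[0, -5, 0], [5, 3, -4], [2, -3, -4]].

M = [[0, -5, 0], [5, 3, -4], [2, -3, -4]]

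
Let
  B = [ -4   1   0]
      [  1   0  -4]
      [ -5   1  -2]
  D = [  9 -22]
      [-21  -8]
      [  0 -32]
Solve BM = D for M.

B is on the left of M, so left-multiply by B⁻¹: M = B⁻¹D.
B has determinant 6; B⁻¹ = [[2/3, 1/3, -2/3], [11/3, 4/3, -8/3], [1/6, -1/6, -1/6]].
M = B⁻¹D = [[2/3, 1/3, -2/3], [11/3, 4/3, -8/3], [1/6, -1/6, -1/6]] · [[9, -22], [-21, -8], [0, -32]] = [[-1, 4], [5, -6], [5, 3]].

M = [[-1, 4], [5, -6], [5, 3]]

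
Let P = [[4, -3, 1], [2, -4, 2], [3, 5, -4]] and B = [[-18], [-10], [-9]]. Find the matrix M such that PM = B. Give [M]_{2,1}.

-2

Since P multiplies M on the left, M = P⁻¹B.
det P = 4; the adjugate gives P⁻¹ = [[3/2, -7/4, -1/2], [7/2, -19/4, -3/2], [11/2, -29/4, -5/2]].
M = P⁻¹B = [[3/2, -7/4, -1/2], [7/2, -19/4, -3/2], [11/2, -29/4, -5/2]] · [[-18], [-10], [-9]] = [[-5], [-2], [-4]].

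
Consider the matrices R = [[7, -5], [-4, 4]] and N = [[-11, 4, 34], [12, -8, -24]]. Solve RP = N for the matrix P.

P = [[2, -3, 2], [5, -5, -4]]

R is on the left of P, so left-multiply by R⁻¹: P = R⁻¹N.
det R = 8, so R⁻¹ = [[1/2, 5/8], [1/2, 7/8]].
P = R⁻¹N = [[1/2, 5/8], [1/2, 7/8]] · [[-11, 4, 34], [12, -8, -24]] = [[2, -3, 2], [5, -5, -4]].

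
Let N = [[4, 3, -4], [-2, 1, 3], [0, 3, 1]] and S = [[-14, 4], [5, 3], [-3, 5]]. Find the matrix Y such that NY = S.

N is on the left of Y, so left-multiply by N⁻¹: Y = N⁻¹S.
det N = -2; the adjugate gives N⁻¹ = [[4, 15/2, -13/2], [-1, -2, 2], [3, 6, -5]].
Y = N⁻¹S = [[4, 15/2, -13/2], [-1, -2, 2], [3, 6, -5]] · [[-14, 4], [5, 3], [-3, 5]] = [[1, 6], [-2, 0], [3, 5]].

Y = [[1, 6], [-2, 0], [3, 5]]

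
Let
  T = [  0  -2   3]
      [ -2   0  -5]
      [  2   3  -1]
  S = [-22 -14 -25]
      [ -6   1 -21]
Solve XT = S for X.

Right-multiplying both sides by T⁻¹ gives X = ST⁻¹.
T has determinant 6; T⁻¹ = [[5/2, 7/6, 5/3], [-2, -1, -1], [-1, -2/3, -2/3]].
X = ST⁻¹ = [[-22, -14, -25], [-6, 1, -21]] · [[5/2, 7/6, 5/3], [-2, -1, -1], [-1, -2/3, -2/3]] = [[-2, 5, -6], [4, 6, 3]].

X = [[-2, 5, -6], [4, 6, 3]]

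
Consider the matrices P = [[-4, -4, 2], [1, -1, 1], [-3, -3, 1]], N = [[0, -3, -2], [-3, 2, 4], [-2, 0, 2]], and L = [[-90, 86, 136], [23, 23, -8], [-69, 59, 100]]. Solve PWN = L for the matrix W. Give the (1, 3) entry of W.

W = P⁻¹LN⁻¹ (apply P⁻¹ on the left and N⁻¹ on the right).
det P = -4; the adjugate gives P⁻¹ = [[-1/2, 1/2, 1/2], [1, -1/2, -3/2], [3/2, 0, -2]].
det N = -2; the adjugate gives N⁻¹ = [[-2, -3, 4], [1, 2, -3], [-2, -3, 9/2]].
P⁻¹L = [[22, -2, -22], [2, -14, -10], [3, 11, 4]].
W = (P⁻¹L)N⁻¹ = [[-2, -4, -5], [2, -4, 5], [-3, 1, -3]].

-5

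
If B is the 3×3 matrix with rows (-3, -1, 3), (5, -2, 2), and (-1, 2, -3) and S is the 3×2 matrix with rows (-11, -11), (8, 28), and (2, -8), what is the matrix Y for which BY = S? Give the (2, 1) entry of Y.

-1

Since B multiplies Y on the left, Y = B⁻¹S.
B has determinant 5; B⁻¹ = [[2/5, 3/5, 4/5], [13/5, 12/5, 21/5], [8/5, 7/5, 11/5]].
Y = B⁻¹S = [[2/5, 3/5, 4/5], [13/5, 12/5, 21/5], [8/5, 7/5, 11/5]] · [[-11, -11], [8, 28], [2, -8]] = [[2, 6], [-1, 5], [-2, 4]].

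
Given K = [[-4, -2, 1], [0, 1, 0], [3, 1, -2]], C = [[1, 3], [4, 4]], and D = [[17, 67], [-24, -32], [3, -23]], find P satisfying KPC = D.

P = [[-5, 3], [-4, -5], [-3, 0]]

Left-multiply by K⁻¹ and right-multiply by C⁻¹: P = K⁻¹DC⁻¹.
det K = 5, so K⁻¹ = [[-2/5, -3/5, -1/5], [0, 1, 0], [-3/5, -2/5, -4/5]].
det C = -8; the adjugate gives C⁻¹ = [[-1/2, 3/8], [1/2, -1/8]].
K⁻¹D = [[7, -3], [-24, -32], [-3, -9]].
P = (K⁻¹D)C⁻¹ = [[-5, 3], [-4, -5], [-3, 0]].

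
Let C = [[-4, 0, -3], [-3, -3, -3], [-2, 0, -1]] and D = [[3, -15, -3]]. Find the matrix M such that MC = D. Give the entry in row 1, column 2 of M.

Since C sits to the right of M, M = DC⁻¹.
det C = 6; the adjugate gives C⁻¹ = [[1/2, 0, -3/2], [1/2, -1/3, -1/2], [-1, 0, 2]].
M = DC⁻¹ = [[3, -15, -3]] · [[1/2, 0, -3/2], [1/2, -1/3, -1/2], [-1, 0, 2]] = [[-3, 5, -3]].

5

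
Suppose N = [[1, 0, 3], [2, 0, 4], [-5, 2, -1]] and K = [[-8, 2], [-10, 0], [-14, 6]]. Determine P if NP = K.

N is on the left of P, so left-multiply by N⁻¹: P = N⁻¹K.
det N = 4, so N⁻¹ = [[-2, 3/2, 0], [-9/2, 7/2, 1/2], [1, -1/2, 0]].
P = N⁻¹K = [[-2, 3/2, 0], [-9/2, 7/2, 1/2], [1, -1/2, 0]] · [[-8, 2], [-10, 0], [-14, 6]] = [[1, -4], [-6, -6], [-3, 2]].

P = [[1, -4], [-6, -6], [-3, 2]]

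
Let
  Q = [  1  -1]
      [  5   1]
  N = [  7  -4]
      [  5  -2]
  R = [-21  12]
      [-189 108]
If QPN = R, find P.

Left-multiply by Q⁻¹ and right-multiply by N⁻¹: P = Q⁻¹RN⁻¹.
Q has determinant 6; Q⁻¹ = [[1/6, 1/6], [-5/6, 1/6]].
det N = 6, so N⁻¹ = [[-1/3, 2/3], [-5/6, 7/6]].
Q⁻¹R = [[-35, 20], [-14, 8]].
P = (Q⁻¹R)N⁻¹ = [[-5, 0], [-2, 0]].

P = [[-5, 0], [-2, 0]]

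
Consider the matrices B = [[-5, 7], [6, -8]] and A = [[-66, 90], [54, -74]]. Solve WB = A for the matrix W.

W = [[6, -6], [-6, 4]]

B is on the right of W, so right-multiply by B⁻¹: W = AB⁻¹.
B has determinant -2; B⁻¹ = [[4, 7/2], [3, 5/2]].
W = AB⁻¹ = [[-66, 90], [54, -74]] · [[4, 7/2], [3, 5/2]] = [[6, -6], [-6, 4]].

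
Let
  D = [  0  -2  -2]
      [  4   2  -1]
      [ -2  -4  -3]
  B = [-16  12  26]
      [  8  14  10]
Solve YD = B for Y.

Right-multiplying both sides by D⁻¹ gives Y = BD⁻¹.
D has determinant -4; D⁻¹ = [[5/2, -1/2, -3/2], [-7/2, 1, 2], [3, -1, -2]].
Y = BD⁻¹ = [[-16, 12, 26], [8, 14, 10]] · [[5/2, -1/2, -3/2], [-7/2, 1, 2], [3, -1, -2]] = [[-4, -6, -4], [1, 0, -4]].

Y = [[-4, -6, -4], [1, 0, -4]]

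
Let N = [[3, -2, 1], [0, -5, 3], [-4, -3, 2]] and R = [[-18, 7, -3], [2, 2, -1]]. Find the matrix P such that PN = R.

Right-multiplying both sides by N⁻¹ gives P = RN⁻¹.
N has determinant 1; N⁻¹ = [[-1, 1, -1], [-12, 10, -9], [-20, 17, -15]].
P = RN⁻¹ = [[-18, 7, -3], [2, 2, -1]] · [[-1, 1, -1], [-12, 10, -9], [-20, 17, -15]] = [[-6, 1, 0], [-6, 5, -5]].

P = [[-6, 1, 0], [-6, 5, -5]]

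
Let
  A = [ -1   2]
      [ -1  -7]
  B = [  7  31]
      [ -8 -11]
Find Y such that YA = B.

Y = [[-2, -5], [5, 3]]

Right-multiplying both sides by A⁻¹ gives Y = BA⁻¹.
A has determinant 9; A⁻¹ = [[-7/9, -2/9], [1/9, -1/9]].
Y = BA⁻¹ = [[7, 31], [-8, -11]] · [[-7/9, -2/9], [1/9, -1/9]] = [[-2, -5], [5, 3]].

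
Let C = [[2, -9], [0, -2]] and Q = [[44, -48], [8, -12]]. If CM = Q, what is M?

Left-multiplying both sides by C⁻¹ gives M = C⁻¹Q.
det C = -4; the adjugate gives C⁻¹ = [[1/2, -9/4], [0, -1/2]].
M = C⁻¹Q = [[1/2, -9/4], [0, -1/2]] · [[44, -48], [8, -12]] = [[4, 3], [-4, 6]].

M = [[4, 3], [-4, 6]]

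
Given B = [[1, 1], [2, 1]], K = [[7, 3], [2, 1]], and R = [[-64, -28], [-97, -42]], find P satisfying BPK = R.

Isolating P: multiply by B⁻¹ from the left and K⁻¹ from the right, so P = B⁻¹RK⁻¹.
B has determinant -1; B⁻¹ = [[-1, 1], [2, -1]].
K has determinant 1; K⁻¹ = [[1, -3], [-2, 7]].
B⁻¹R = [[-33, -14], [-31, -14]].
P = (B⁻¹R)K⁻¹ = [[-5, 1], [-3, -5]].

P = [[-5, 1], [-3, -5]]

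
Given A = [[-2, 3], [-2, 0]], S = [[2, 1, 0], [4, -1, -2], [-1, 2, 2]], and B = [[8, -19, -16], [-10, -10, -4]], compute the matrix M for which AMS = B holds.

M = [[3, 0, 1], [-1, 2, 0]]

M = A⁻¹BS⁻¹ (apply A⁻¹ on the left and S⁻¹ on the right).
A has determinant 6; A⁻¹ = [[0, -1/2], [1/3, -1/3]].
det S = -2, so S⁻¹ = [[-1, 1, 1], [3, -2, -2], [-7/2, 5/2, 3]].
A⁻¹B = [[5, 5, 2], [6, -3, -4]].
M = (A⁻¹B)S⁻¹ = [[3, 0, 1], [-1, 2, 0]].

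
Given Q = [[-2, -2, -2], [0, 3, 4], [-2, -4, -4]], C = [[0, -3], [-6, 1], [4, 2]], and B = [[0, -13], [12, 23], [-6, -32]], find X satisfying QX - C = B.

QX = B + C = [[0, -16], [6, 24], [-2, -30]].
Since Q multiplies X on the left, X = Q⁻¹(B + C).
det Q = -4, so Q⁻¹ = [[-1, 0, 1/2], [2, -1, -2], [-3/2, 1, 3/2]].
X = Q⁻¹(B + C) = [[-1, 1], [-2, 4], [3, 3]].

X = [[-1, 1], [-2, 4], [3, 3]]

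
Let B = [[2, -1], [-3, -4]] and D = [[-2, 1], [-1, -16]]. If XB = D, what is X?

X = [[-1, 0], [4, 3]]

Since B sits to the right of X, X = DB⁻¹.
B has determinant -11; B⁻¹ = [[4/11, -1/11], [-3/11, -2/11]].
X = DB⁻¹ = [[-2, 1], [-1, -16]] · [[4/11, -1/11], [-3/11, -2/11]] = [[-1, 0], [4, 3]].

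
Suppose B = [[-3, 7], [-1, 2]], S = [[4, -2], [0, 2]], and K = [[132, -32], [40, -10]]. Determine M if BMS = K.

Left-multiply by B⁻¹ and right-multiply by S⁻¹: M = B⁻¹KS⁻¹.
B has determinant 1; B⁻¹ = [[2, -7], [1, -3]].
det S = 8; the adjugate gives S⁻¹ = [[1/4, 1/4], [0, 1/2]].
B⁻¹K = [[-16, 6], [12, -2]].
M = (B⁻¹K)S⁻¹ = [[-4, -1], [3, 2]].

M = [[-4, -1], [3, 2]]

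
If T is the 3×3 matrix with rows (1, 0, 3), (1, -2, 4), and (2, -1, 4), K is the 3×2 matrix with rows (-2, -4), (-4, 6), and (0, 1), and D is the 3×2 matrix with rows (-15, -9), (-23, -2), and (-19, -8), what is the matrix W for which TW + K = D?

TW = D − K = [[-13, -5], [-19, -8], [-19, -9]].
Left-multiplying both sides by T⁻¹ gives W = T⁻¹(D − K).
det T = 5; the adjugate gives T⁻¹ = [[-4/5, -3/5, 6/5], [4/5, -2/5, -1/5], [3/5, 1/5, -2/5]].
W = T⁻¹(D − K) = [[-1, -2], [1, 1], [-4, -1]].

W = [[-1, -2], [1, 1], [-4, -1]]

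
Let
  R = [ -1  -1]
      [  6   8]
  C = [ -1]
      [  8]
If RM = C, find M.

Left-multiplying both sides by R⁻¹ gives M = R⁻¹C.
R has determinant -2; R⁻¹ = [[-4, -1/2], [3, 1/2]].
M = R⁻¹C = [[-4, -1/2], [3, 1/2]] · [[-1], [8]] = [[0], [1]].

M = [[0], [1]]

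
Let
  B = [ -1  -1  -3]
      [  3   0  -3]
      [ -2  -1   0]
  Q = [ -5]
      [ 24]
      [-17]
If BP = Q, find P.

Left-multiplying both sides by B⁻¹ gives P = B⁻¹Q.
det B = 6; the adjugate gives B⁻¹ = [[-1/2, 1/2, 1/2], [1, -1, -2], [-1/2, 1/6, 1/2]].
P = B⁻¹Q = [[-1/2, 1/2, 1/2], [1, -1, -2], [-1/2, 1/6, 1/2]] · [[-5], [24], [-17]] = [[6], [5], [-2]].

P = [[6], [5], [-2]]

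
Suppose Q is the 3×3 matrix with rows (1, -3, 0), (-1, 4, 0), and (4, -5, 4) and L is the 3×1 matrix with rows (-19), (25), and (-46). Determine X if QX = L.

X = [[-1], [6], [-3]]

Left-multiplying both sides by Q⁻¹ gives X = Q⁻¹L.
det Q = 4, so Q⁻¹ = [[4, 3, 0], [1, 1, 0], [-11/4, -7/4, 1/4]].
X = Q⁻¹L = [[4, 3, 0], [1, 1, 0], [-11/4, -7/4, 1/4]] · [[-19], [25], [-46]] = [[-1], [6], [-3]].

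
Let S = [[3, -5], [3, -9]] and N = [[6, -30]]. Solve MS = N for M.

M = [[-3, 5]]

Right-multiplying both sides by S⁻¹ gives M = NS⁻¹.
det S = -12, so S⁻¹ = [[3/4, -5/12], [1/4, -1/4]].
M = NS⁻¹ = [[6, -30]] · [[3/4, -5/12], [1/4, -1/4]] = [[-3, 5]].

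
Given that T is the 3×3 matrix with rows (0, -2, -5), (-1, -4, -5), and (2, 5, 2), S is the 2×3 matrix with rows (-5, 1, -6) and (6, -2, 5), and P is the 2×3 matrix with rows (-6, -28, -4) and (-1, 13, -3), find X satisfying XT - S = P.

XT = P + S = [[-11, -27, -10], [5, 11, 2]].
Right-multiplying both sides by T⁻¹ gives X = (P + S)T⁻¹.
det T = 1; the adjugate gives T⁻¹ = [[17, -21, -10], [-8, 10, 5], [3, -4, -2]].
X = (P + S)T⁻¹ = [[-1, 1, -5], [3, -3, 1]].

X = [[-1, 1, -5], [3, -3, 1]]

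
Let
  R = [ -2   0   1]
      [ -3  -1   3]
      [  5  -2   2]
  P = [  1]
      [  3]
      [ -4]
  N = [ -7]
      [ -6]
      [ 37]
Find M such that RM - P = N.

RM = N + P = [[-6], [-3], [33]].
Left-multiplying both sides by R⁻¹ gives M = R⁻¹(N + P).
det R = 3, so R⁻¹ = [[4/3, -2/3, 1/3], [7, -3, 1], [11/3, -4/3, 2/3]].
M = R⁻¹(N + P) = [[5], [0], [4]].

M = [[5], [0], [4]]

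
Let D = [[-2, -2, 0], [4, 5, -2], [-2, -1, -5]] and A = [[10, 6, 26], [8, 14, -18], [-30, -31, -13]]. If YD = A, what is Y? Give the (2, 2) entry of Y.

4

D is on the right of Y, so right-multiply by D⁻¹: Y = AD⁻¹.
det D = 6; the adjugate gives D⁻¹ = [[-9/2, -5/3, 2/3], [4, 5/3, -2/3], [1, 1/3, -1/3]].
Y = AD⁻¹ = [[10, 6, 26], [8, 14, -18], [-30, -31, -13]] · [[-9/2, -5/3, 2/3], [4, 5/3, -2/3], [1, 1/3, -1/3]] = [[5, 2, -6], [2, 4, 2], [-2, -6, 5]].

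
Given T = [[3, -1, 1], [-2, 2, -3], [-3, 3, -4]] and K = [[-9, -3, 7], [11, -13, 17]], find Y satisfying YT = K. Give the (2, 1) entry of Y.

Right-multiplying both sides by T⁻¹ gives Y = KT⁻¹.
det T = 2, so T⁻¹ = [[1/2, -1/2, 1/2], [1/2, -9/2, 7/2], [0, -3, 2]].
Y = KT⁻¹ = [[-9, -3, 7], [11, -13, 17]] · [[1/2, -1/2, 1/2], [1/2, -9/2, 7/2], [0, -3, 2]] = [[-6, -3, -1], [-1, 2, -6]].

-1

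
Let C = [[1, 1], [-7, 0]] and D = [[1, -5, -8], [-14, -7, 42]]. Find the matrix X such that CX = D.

C is on the left of X, so left-multiply by C⁻¹: X = C⁻¹D.
det C = 7, so C⁻¹ = [[0, -1/7], [1, 1/7]].
X = C⁻¹D = [[0, -1/7], [1, 1/7]] · [[1, -5, -8], [-14, -7, 42]] = [[2, 1, -6], [-1, -6, -2]].

X = [[2, 1, -6], [-1, -6, -2]]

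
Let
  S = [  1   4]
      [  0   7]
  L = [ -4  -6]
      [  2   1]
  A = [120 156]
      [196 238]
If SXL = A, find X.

X = [[-4, -4], [-5, 4]]

X = S⁻¹AL⁻¹ (apply S⁻¹ on the left and L⁻¹ on the right).
det S = 7; the adjugate gives S⁻¹ = [[1, -4/7], [0, 1/7]].
det L = 8; the adjugate gives L⁻¹ = [[1/8, 3/4], [-1/4, -1/2]].
S⁻¹A = [[8, 20], [28, 34]].
X = (S⁻¹A)L⁻¹ = [[-4, -4], [-5, 4]].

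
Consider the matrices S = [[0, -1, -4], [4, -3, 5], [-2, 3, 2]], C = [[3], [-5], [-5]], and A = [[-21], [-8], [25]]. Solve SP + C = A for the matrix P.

SP = A − C = [[-24], [-3], [30]].
Since S multiplies P on the left, P = S⁻¹(A − C).
det S = -6; the adjugate gives S⁻¹ = [[7/2, 5/3, 17/6], [3, 4/3, 8/3], [-1, -1/3, -2/3]].
P = S⁻¹(A − C) = [[-4], [4], [5]].

P = [[-4], [4], [5]]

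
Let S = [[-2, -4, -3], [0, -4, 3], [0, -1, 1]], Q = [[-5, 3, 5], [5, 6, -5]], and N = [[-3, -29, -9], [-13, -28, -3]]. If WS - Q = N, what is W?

W = [[4, 2, 2], [4, 2, -2]]

WS = N + Q = [[-8, -26, -4], [-8, -22, -8]].
Right-multiplying both sides by S⁻¹ gives W = (N + Q)S⁻¹.
det S = 2, so S⁻¹ = [[-1/2, 7/2, -12], [0, -1, 3], [0, -1, 4]].
W = (N + Q)S⁻¹ = [[4, 2, 2], [4, 2, -2]].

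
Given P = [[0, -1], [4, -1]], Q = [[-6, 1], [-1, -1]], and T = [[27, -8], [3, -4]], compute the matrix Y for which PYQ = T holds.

Isolating Y: multiply by P⁻¹ from the left and Q⁻¹ from the right, so Y = P⁻¹TQ⁻¹.
P has determinant 4; P⁻¹ = [[-1/4, 1/4], [-1, 0]].
det Q = 7; the adjugate gives Q⁻¹ = [[-1/7, -1/7], [1/7, -6/7]].
P⁻¹T = [[-6, 1], [-27, 8]].
Y = (P⁻¹T)Q⁻¹ = [[1, 0], [5, -3]].

Y = [[1, 0], [5, -3]]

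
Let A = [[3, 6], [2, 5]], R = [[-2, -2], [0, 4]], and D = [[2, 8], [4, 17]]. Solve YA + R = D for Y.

YA = D − R = [[4, 10], [4, 13]].
A is on the right of Y, so right-multiply by A⁻¹: Y = (D − R)A⁻¹.
det A = 3; the adjugate gives A⁻¹ = [[5/3, -2], [-2/3, 1]].
Y = (D − R)A⁻¹ = [[0, 2], [-2, 5]].

Y = [[0, 2], [-2, 5]]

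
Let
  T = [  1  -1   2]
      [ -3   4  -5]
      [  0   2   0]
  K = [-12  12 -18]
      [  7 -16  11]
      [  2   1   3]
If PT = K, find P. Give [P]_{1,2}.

Right-multiplying both sides by T⁻¹ gives P = KT⁻¹.
det T = -2, so T⁻¹ = [[-5, -2, 3/2], [0, 0, 1/2], [3, 1, -1/2]].
P = KT⁻¹ = [[-12, 12, -18], [7, -16, 11], [2, 1, 3]] · [[-5, -2, 3/2], [0, 0, 1/2], [3, 1, -1/2]] = [[6, 6, -3], [-2, -3, -3], [-1, -1, 2]].

6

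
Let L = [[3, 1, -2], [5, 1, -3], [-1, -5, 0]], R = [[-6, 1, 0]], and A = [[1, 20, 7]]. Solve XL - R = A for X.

X = [[-5, 1, -5]]

XL = A + R = [[-5, 21, 7]].
Since L sits to the right of X, X = (A + R)L⁻¹.
det L = 6, so L⁻¹ = [[-5/2, 5/3, -1/6], [1/2, -1/3, -1/6], [-4, 7/3, -1/3]].
X = (A + R)L⁻¹ = [[-5, 1, -5]].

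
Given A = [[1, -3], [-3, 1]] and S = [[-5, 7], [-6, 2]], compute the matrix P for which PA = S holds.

P = [[-2, 1], [0, 2]]

Right-multiplying both sides by A⁻¹ gives P = SA⁻¹.
det A = -8; the adjugate gives A⁻¹ = [[-1/8, -3/8], [-3/8, -1/8]].
P = SA⁻¹ = [[-5, 7], [-6, 2]] · [[-1/8, -3/8], [-3/8, -1/8]] = [[-2, 1], [0, 2]].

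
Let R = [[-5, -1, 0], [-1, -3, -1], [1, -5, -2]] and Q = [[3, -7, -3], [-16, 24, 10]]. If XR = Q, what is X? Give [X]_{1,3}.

Right-multiplying both sides by R⁻¹ gives X = QR⁻¹.
R has determinant -2; R⁻¹ = [[-1/2, 1, -1/2], [3/2, -5, 5/2], [-4, 13, -7]].
X = QR⁻¹ = [[3, -7, -3], [-16, 24, 10]] · [[-1/2, 1, -1/2], [3/2, -5, 5/2], [-4, 13, -7]] = [[0, -1, 2], [4, -6, -2]].

2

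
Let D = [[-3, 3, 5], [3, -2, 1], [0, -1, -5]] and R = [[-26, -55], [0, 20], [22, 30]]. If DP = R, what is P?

P = [[0, 5], [-2, -5], [-4, -5]]

Since D multiplies P on the left, P = D⁻¹R.
D has determinant -3; D⁻¹ = [[-11/3, -10/3, -13/3], [-5, -5, -6], [1, 1, 1]].
P = D⁻¹R = [[-11/3, -10/3, -13/3], [-5, -5, -6], [1, 1, 1]] · [[-26, -55], [0, 20], [22, 30]] = [[0, 5], [-2, -5], [-4, -5]].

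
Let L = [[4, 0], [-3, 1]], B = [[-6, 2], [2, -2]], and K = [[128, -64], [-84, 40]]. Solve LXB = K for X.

Left-multiply by L⁻¹ and right-multiply by B⁻¹: X = L⁻¹KB⁻¹.
det L = 4; the adjugate gives L⁻¹ = [[1/4, 0], [3/4, 1]].
det B = 8, so B⁻¹ = [[-1/4, -1/4], [-1/4, -3/4]].
L⁻¹K = [[32, -16], [12, -8]].
X = (L⁻¹K)B⁻¹ = [[-4, 4], [-1, 3]].

X = [[-4, 4], [-1, 3]]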